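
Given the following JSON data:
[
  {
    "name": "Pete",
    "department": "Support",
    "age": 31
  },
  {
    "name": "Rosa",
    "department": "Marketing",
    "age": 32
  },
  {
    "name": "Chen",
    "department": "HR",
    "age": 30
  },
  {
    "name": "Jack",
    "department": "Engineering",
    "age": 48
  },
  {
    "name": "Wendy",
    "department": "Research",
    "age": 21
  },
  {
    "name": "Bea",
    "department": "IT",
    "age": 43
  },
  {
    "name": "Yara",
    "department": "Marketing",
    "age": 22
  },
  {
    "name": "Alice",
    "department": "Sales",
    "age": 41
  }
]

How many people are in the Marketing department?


Scanning records for department = Marketing
  Record 1: Rosa
  Record 6: Yara
Count: 2

ANSWER: 2


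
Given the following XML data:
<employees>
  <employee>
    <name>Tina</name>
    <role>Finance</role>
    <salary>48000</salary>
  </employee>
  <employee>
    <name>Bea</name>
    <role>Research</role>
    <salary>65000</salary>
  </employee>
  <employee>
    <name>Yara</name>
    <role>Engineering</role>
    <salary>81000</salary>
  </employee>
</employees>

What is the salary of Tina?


Searching for <employee> with <name>Tina</name>
Found at position 1
<salary>48000</salary>

ANSWER: 48000


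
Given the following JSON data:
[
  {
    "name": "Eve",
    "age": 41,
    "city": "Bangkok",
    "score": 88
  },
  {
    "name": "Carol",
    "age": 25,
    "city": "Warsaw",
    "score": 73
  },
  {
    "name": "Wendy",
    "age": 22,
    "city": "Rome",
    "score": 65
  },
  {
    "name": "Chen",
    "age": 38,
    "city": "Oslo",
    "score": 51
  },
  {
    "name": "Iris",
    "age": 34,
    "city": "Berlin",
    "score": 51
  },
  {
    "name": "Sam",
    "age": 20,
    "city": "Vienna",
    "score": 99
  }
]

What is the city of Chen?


Looking up record where name = Chen
Record index: 3
Field 'city' = Oslo

ANSWER: Oslo


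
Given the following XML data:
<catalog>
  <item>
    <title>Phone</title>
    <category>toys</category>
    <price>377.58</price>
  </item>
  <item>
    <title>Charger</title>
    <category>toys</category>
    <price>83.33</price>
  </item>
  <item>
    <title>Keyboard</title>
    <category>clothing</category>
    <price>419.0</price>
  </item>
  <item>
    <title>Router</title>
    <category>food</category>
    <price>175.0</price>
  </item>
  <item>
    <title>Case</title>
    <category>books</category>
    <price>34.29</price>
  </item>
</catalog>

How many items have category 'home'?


Scanning <item> elements for <category>home</category>:
Count: 0

ANSWER: 0


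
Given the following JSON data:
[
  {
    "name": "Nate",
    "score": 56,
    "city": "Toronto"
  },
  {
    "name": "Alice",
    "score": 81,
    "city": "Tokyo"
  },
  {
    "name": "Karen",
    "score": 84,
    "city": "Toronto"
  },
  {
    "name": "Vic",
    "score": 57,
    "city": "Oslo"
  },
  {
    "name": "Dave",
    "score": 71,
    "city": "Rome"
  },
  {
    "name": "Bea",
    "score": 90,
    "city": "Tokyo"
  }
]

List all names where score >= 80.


Filtering records where score >= 80:
  Nate (score=56) -> no
  Alice (score=81) -> YES
  Karen (score=84) -> YES
  Vic (score=57) -> no
  Dave (score=71) -> no
  Bea (score=90) -> YES


ANSWER: Alice, Karen, Bea


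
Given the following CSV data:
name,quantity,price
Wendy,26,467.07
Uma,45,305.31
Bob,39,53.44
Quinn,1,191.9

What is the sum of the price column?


Values in 'price' column:
  Row 1: 467.07
  Row 2: 305.31
  Row 3: 53.44
  Row 4: 191.9
Sum = 467.07 + 305.31 + 53.44 + 191.9 = 1017.72

ANSWER: 1017.72


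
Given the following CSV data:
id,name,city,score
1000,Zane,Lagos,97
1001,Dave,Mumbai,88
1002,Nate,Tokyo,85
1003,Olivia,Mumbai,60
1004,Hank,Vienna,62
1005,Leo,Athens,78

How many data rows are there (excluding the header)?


Counting rows (excluding header):
Header: id,name,city,score
Data rows: 6

ANSWER: 6


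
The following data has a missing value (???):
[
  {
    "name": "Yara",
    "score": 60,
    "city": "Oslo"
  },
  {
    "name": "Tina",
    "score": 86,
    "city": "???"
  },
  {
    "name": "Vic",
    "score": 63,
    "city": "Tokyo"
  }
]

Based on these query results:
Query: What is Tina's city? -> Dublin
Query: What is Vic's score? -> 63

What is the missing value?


The missing value is Tina's city
From query: Tina's city = Dublin

ANSWER: Dublin


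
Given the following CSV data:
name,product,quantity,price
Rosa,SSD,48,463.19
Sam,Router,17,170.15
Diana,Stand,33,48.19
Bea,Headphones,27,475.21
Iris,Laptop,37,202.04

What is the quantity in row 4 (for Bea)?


Row 4: Bea
Column 'quantity' = 27

ANSWER: 27


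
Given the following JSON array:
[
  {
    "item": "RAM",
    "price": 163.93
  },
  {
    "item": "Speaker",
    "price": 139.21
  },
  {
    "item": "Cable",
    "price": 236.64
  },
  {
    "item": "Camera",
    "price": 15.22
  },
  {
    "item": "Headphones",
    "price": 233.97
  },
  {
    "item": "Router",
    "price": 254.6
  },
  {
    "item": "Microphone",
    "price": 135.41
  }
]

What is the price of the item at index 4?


Array index 4 -> Headphones
price = 233.97

ANSWER: 233.97


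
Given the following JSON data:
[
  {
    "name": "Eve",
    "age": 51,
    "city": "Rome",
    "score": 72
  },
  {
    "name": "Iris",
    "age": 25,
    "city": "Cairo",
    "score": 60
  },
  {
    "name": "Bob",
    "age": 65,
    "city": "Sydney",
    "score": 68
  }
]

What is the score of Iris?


Looking up record where name = Iris
Record index: 1
Field 'score' = 60

ANSWER: 60


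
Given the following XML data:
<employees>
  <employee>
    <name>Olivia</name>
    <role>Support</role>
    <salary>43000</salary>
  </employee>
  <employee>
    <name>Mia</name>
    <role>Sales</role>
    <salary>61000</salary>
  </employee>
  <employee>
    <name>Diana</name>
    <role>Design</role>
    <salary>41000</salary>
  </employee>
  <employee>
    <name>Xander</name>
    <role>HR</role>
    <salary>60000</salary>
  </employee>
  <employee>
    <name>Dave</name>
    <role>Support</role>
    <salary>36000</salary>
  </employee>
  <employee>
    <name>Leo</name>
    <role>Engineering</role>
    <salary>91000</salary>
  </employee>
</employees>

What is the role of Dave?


Searching for <employee> with <name>Dave</name>
Found at position 5
<role>Support</role>

ANSWER: Support


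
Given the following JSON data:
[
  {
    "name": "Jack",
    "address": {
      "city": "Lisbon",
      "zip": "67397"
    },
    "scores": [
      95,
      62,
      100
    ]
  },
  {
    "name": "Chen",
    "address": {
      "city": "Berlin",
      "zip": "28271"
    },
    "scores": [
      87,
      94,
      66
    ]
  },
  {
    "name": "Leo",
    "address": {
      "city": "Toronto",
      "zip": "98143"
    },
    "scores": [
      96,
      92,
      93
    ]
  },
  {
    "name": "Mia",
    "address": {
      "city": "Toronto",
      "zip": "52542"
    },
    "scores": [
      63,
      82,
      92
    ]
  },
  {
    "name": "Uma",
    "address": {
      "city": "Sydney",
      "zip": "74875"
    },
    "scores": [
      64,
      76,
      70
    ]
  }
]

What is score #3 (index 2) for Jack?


Path: records[0].scores[2]
Value: 100

ANSWER: 100


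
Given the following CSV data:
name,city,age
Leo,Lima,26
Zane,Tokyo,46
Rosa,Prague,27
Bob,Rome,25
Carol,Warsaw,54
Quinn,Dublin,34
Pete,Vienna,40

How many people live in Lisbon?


Scanning city column for 'Lisbon':
Total matches: 0

ANSWER: 0


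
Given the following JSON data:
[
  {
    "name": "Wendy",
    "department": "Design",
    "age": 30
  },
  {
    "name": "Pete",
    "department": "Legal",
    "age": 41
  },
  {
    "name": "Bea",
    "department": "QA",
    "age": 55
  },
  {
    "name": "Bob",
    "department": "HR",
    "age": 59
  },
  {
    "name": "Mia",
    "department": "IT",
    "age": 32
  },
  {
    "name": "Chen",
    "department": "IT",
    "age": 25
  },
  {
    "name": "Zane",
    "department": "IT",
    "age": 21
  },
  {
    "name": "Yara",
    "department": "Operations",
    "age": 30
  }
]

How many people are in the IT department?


Scanning records for department = IT
  Record 4: Mia
  Record 5: Chen
  Record 6: Zane
Count: 3

ANSWER: 3


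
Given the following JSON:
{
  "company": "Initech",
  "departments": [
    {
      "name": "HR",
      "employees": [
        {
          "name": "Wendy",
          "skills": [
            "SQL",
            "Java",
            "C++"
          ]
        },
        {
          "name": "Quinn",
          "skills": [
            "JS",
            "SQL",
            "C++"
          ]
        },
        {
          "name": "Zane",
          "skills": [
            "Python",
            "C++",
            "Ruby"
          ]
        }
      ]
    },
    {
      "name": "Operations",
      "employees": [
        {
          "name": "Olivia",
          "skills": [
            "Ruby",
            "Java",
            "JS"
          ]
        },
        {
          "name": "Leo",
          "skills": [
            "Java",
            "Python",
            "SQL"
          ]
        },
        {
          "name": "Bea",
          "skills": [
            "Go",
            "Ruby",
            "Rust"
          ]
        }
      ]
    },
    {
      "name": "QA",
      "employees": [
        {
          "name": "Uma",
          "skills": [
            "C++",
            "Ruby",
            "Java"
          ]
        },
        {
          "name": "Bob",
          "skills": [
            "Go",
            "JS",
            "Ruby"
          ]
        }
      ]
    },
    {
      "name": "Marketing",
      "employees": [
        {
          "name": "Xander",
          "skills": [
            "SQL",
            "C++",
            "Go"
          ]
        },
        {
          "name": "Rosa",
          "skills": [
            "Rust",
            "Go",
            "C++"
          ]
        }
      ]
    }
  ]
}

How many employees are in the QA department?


Path: departments[2].employees
Count: 2

ANSWER: 2


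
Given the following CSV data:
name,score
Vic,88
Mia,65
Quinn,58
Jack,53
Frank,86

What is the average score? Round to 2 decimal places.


Scores: 88, 65, 58, 53, 86
Sum = 350
Count = 5
Average = 350 / 5 = 70.00

ANSWER: 70.00


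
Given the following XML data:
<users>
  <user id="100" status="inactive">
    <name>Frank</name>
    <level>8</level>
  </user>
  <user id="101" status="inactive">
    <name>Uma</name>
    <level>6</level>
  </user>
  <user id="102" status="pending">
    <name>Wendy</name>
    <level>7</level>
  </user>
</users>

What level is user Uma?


Finding user: Uma
<level>6</level>

ANSWER: 6


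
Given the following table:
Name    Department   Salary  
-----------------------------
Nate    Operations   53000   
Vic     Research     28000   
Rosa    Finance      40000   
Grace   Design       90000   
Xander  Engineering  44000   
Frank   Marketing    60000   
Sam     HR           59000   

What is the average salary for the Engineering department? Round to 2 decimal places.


Engineering department members:
  Xander: 44000
Sum = 44000
Count = 1
Average = 44000 / 1 = 44000.00

ANSWER: 44000.00


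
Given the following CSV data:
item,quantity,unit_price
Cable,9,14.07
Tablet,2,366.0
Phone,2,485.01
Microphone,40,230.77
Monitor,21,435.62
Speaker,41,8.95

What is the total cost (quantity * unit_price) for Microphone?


Row: Microphone
quantity = 40
unit_price = 230.77
total = 40 * 230.77 = 9230.8

ANSWER: 9230.8


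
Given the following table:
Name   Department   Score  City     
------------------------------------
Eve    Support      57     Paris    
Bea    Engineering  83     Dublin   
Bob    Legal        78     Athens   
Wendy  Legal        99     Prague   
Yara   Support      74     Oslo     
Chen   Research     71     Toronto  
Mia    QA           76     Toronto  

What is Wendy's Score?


Row 4: Wendy
Score = 99

ANSWER: 99


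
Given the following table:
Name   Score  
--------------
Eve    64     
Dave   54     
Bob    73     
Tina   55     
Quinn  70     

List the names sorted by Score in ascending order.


Sorting by Score (ascending):
  Dave: 54
  Tina: 55
  Eve: 64
  Quinn: 70
  Bob: 73


ANSWER: Dave, Tina, Eve, Quinn, Bob


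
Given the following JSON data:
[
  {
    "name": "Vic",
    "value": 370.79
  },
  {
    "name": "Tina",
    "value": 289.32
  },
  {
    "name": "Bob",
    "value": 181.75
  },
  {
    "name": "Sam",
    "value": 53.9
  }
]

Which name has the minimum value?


Comparing values:
  Vic: 370.79
  Tina: 289.32
  Bob: 181.75
  Sam: 53.9
Minimum: Sam (53.9)

ANSWER: Sam


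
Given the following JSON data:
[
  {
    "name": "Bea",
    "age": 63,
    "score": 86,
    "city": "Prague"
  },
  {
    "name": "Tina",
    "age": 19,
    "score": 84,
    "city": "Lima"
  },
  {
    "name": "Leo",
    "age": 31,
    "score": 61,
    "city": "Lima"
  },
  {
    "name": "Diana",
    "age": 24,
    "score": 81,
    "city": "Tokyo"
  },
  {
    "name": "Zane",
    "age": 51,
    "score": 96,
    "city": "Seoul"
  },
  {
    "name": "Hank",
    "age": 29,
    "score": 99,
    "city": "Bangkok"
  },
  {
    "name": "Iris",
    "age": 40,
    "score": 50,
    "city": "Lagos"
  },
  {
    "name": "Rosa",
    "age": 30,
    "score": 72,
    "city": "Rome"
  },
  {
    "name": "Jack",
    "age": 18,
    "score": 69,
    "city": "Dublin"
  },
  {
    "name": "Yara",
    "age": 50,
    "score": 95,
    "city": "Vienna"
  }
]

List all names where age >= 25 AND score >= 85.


Checking both conditions:
  Bea (age=63, score=86) -> YES
  Tina (age=19, score=84) -> no
  Leo (age=31, score=61) -> no
  Diana (age=24, score=81) -> no
  Zane (age=51, score=96) -> YES
  Hank (age=29, score=99) -> YES
  Iris (age=40, score=50) -> no
  Rosa (age=30, score=72) -> no
  Jack (age=18, score=69) -> no
  Yara (age=50, score=95) -> YES


ANSWER: Bea, Zane, Hank, Yara


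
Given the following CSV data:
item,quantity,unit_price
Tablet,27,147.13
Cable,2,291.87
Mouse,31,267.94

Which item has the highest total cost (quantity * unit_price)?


Computing row totals:
  Tablet: 3972.51
  Cable: 583.74
  Mouse: 8306.14
Maximum: Mouse (8306.14)

ANSWER: Mouse


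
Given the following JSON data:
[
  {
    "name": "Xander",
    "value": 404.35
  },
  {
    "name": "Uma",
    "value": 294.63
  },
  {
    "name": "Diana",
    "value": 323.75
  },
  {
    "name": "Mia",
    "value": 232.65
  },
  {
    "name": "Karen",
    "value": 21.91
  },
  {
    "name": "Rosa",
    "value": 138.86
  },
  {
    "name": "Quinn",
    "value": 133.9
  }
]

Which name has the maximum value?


Comparing values:
  Xander: 404.35
  Uma: 294.63
  Diana: 323.75
  Mia: 232.65
  Karen: 21.91
  Rosa: 138.86
  Quinn: 133.9
Maximum: Xander (404.35)

ANSWER: Xander


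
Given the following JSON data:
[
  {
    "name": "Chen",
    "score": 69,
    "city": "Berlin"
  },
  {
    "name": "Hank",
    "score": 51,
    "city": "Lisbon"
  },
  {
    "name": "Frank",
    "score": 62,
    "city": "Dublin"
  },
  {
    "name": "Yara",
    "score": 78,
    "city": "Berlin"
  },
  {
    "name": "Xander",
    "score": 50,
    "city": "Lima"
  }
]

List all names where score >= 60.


Filtering records where score >= 60:
  Chen (score=69) -> YES
  Hank (score=51) -> no
  Frank (score=62) -> YES
  Yara (score=78) -> YES
  Xander (score=50) -> no


ANSWER: Chen, Frank, Yara


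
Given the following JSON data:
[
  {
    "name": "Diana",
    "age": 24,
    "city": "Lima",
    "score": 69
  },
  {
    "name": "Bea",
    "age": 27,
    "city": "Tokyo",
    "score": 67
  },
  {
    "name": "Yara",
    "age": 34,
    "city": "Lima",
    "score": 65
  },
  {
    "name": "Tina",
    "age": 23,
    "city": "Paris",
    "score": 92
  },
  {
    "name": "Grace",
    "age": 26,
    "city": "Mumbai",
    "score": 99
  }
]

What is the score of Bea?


Looking up record where name = Bea
Record index: 1
Field 'score' = 67

ANSWER: 67


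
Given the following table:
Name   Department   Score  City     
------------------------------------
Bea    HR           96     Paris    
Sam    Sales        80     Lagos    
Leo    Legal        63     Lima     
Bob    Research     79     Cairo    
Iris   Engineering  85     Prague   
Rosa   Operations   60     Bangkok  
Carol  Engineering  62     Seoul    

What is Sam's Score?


Row 2: Sam
Score = 80

ANSWER: 80


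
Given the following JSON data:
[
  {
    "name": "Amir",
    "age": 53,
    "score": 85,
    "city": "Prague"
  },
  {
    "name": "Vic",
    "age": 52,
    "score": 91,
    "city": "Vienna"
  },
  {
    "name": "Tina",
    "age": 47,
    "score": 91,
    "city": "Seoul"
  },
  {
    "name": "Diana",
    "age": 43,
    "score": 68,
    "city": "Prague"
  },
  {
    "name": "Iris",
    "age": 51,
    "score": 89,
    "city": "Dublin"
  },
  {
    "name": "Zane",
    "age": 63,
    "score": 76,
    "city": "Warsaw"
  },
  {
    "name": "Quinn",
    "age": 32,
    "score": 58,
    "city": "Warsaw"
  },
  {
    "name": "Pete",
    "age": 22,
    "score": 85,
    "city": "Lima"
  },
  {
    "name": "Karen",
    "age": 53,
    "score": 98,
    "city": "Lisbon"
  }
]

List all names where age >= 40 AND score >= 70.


Checking both conditions:
  Amir (age=53, score=85) -> YES
  Vic (age=52, score=91) -> YES
  Tina (age=47, score=91) -> YES
  Diana (age=43, score=68) -> no
  Iris (age=51, score=89) -> YES
  Zane (age=63, score=76) -> YES
  Quinn (age=32, score=58) -> no
  Pete (age=22, score=85) -> no
  Karen (age=53, score=98) -> YES


ANSWER: Amir, Vic, Tina, Iris, Zane, Karen


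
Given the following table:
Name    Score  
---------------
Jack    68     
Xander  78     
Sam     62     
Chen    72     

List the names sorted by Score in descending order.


Sorting by Score (descending):
  Xander: 78
  Chen: 72
  Jack: 68
  Sam: 62


ANSWER: Xander, Chen, Jack, Sam


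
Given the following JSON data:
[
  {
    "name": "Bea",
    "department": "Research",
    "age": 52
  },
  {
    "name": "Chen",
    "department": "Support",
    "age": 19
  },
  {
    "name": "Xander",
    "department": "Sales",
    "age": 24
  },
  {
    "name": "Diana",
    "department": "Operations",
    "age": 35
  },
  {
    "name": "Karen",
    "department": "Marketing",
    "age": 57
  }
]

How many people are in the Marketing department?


Scanning records for department = Marketing
  Record 4: Karen
Count: 1

ANSWER: 1


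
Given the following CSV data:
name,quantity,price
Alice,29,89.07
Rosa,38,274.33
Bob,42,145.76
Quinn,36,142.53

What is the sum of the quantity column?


Values in 'quantity' column:
  Row 1: 29
  Row 2: 38
  Row 3: 42
  Row 4: 36
Sum = 29 + 38 + 42 + 36 = 145

ANSWER: 145


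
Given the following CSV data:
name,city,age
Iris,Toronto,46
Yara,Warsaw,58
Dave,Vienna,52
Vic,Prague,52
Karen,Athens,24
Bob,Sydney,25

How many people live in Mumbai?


Scanning city column for 'Mumbai':
Total matches: 0

ANSWER: 0


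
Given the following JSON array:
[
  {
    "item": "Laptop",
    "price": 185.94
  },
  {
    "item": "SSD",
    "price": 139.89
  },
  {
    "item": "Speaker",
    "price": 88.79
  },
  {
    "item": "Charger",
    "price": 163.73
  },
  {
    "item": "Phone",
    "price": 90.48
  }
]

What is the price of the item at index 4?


Array index 4 -> Phone
price = 90.48

ANSWER: 90.48


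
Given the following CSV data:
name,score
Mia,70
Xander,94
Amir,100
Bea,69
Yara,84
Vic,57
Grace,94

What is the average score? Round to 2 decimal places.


Scores: 70, 94, 100, 69, 84, 57, 94
Sum = 568
Count = 7
Average = 568 / 7 = 81.14

ANSWER: 81.14


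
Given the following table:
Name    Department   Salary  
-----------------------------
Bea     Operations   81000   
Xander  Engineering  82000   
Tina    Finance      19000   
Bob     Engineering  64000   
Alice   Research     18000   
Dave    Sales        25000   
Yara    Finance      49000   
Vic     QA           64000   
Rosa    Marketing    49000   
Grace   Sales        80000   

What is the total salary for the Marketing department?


Marketing department members:
  Rosa: 49000
Total = 49000 = 49000

ANSWER: 49000


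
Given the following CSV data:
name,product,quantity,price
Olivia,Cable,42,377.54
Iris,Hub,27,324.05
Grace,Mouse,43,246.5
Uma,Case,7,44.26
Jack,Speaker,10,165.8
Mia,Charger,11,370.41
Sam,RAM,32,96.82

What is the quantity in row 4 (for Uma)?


Row 4: Uma
Column 'quantity' = 7

ANSWER: 7


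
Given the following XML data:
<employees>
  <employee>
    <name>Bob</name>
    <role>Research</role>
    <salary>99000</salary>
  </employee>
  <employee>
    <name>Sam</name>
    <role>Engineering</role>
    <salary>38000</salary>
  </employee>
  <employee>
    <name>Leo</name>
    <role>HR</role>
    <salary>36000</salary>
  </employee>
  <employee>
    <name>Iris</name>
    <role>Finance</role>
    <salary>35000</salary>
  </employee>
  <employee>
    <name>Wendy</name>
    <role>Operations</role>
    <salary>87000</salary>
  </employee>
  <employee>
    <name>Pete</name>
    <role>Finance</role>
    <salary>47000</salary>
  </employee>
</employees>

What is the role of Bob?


Searching for <employee> with <name>Bob</name>
Found at position 1
<role>Research</role>

ANSWER: Research


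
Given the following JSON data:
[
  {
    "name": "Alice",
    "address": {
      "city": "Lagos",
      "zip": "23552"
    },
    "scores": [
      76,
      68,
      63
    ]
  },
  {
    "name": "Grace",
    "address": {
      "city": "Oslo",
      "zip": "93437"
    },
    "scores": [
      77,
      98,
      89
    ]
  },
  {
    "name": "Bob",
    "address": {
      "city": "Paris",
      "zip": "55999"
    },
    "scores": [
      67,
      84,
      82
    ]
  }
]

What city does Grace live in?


Path: records[1].address.city
Value: Oslo

ANSWER: Oslo


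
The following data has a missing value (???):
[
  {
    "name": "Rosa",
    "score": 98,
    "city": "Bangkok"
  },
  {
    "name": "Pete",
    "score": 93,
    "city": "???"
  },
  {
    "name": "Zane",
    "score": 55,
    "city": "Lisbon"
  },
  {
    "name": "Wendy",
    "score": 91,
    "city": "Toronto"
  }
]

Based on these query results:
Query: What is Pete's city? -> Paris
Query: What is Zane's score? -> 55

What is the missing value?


The missing value is Pete's city
From query: Pete's city = Paris

ANSWER: Paris


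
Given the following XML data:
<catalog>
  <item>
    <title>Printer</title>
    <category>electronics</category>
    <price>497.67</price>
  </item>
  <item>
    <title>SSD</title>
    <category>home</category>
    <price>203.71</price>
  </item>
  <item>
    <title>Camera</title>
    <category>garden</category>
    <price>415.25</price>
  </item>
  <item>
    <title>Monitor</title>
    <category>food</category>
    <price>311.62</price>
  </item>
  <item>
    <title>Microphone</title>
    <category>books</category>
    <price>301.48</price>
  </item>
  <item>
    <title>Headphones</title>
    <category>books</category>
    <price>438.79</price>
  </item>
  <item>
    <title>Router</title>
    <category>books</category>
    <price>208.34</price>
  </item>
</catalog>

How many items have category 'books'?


Scanning <item> elements for <category>books</category>:
  Item 5: Microphone -> MATCH
  Item 6: Headphones -> MATCH
  Item 7: Router -> MATCH
Count: 3

ANSWER: 3


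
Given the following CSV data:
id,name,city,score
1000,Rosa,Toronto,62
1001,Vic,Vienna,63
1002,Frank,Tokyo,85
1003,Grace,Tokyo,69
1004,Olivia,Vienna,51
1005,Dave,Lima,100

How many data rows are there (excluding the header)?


Counting rows (excluding header):
Header: id,name,city,score
Data rows: 6

ANSWER: 6


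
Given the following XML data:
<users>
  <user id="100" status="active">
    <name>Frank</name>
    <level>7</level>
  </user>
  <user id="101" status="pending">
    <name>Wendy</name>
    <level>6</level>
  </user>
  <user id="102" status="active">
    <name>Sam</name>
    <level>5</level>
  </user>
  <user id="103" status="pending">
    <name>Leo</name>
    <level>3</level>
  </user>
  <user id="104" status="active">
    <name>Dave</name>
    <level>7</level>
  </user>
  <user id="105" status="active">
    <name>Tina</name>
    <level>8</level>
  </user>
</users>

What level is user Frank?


Finding user: Frank
<level>7</level>

ANSWER: 7


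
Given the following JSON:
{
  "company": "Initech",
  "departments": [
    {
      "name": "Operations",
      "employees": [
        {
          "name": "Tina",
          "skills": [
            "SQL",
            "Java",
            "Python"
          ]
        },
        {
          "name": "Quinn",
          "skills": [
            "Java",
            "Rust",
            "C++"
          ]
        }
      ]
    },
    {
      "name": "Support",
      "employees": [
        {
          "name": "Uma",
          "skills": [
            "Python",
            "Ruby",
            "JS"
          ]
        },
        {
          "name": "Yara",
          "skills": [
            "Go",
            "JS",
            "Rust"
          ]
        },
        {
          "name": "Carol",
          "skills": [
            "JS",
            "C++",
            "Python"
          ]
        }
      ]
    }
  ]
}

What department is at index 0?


Path: departments[0].name
Value: Operations

ANSWER: Operations


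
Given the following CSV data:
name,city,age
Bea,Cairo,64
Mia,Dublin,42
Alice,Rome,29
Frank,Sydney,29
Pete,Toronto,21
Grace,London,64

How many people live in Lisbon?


Scanning city column for 'Lisbon':
Total matches: 0

ANSWER: 0


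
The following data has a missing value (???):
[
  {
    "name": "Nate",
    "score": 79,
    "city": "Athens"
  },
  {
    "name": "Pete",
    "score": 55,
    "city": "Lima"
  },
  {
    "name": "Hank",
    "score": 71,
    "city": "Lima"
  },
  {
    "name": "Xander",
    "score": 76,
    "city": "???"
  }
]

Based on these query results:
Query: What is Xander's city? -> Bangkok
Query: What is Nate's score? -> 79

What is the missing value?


The missing value is Xander's city
From query: Xander's city = Bangkok

ANSWER: Bangkok


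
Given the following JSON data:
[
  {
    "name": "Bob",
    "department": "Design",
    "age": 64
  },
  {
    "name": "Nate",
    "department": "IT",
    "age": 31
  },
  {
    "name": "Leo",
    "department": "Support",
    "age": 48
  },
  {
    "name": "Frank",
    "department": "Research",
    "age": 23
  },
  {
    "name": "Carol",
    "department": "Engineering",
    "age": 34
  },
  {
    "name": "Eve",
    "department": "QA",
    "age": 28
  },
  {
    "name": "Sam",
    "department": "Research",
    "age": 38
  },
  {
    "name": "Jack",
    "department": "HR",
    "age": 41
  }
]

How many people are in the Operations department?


Scanning records for department = Operations
  No matches found
Count: 0

ANSWER: 0


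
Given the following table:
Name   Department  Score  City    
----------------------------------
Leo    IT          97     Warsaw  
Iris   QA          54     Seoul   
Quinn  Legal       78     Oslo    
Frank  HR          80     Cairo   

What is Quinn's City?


Row 3: Quinn
City = Oslo

ANSWER: Oslo


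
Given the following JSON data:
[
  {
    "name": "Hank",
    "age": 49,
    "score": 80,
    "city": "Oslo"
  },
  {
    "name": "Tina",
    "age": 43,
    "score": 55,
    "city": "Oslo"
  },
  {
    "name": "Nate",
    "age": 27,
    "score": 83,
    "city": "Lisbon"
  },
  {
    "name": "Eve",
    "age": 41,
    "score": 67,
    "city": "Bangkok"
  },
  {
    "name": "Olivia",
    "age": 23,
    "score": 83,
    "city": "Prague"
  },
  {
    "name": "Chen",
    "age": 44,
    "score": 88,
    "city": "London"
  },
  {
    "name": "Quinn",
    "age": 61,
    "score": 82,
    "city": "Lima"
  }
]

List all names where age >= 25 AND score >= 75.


Checking both conditions:
  Hank (age=49, score=80) -> YES
  Tina (age=43, score=55) -> no
  Nate (age=27, score=83) -> YES
  Eve (age=41, score=67) -> no
  Olivia (age=23, score=83) -> no
  Chen (age=44, score=88) -> YES
  Quinn (age=61, score=82) -> YES


ANSWER: Hank, Nate, Chen, Quinn


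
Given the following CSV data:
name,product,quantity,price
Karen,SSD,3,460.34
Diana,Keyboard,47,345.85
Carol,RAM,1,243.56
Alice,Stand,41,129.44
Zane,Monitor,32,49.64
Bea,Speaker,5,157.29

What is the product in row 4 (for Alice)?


Row 4: Alice
Column 'product' = Stand

ANSWER: Stand


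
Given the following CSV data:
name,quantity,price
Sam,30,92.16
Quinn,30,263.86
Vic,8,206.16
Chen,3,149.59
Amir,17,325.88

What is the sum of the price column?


Values in 'price' column:
  Row 1: 92.16
  Row 2: 263.86
  Row 3: 206.16
  Row 4: 149.59
  Row 5: 325.88
Sum = 92.16 + 263.86 + 206.16 + 149.59 + 325.88 = 1037.65

ANSWER: 1037.65


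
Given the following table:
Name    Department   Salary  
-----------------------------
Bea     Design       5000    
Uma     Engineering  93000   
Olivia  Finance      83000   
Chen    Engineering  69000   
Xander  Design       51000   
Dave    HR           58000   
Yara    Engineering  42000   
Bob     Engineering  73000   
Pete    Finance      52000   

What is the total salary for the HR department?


HR department members:
  Dave: 58000
Total = 58000 = 58000

ANSWER: 58000


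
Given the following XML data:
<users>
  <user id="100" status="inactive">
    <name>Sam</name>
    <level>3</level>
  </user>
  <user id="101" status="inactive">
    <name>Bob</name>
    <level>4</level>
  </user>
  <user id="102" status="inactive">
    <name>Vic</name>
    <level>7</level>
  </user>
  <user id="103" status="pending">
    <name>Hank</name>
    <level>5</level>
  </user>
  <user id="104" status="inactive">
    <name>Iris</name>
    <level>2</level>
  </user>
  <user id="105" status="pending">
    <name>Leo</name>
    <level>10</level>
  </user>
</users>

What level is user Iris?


Finding user: Iris
<level>2</level>

ANSWER: 2


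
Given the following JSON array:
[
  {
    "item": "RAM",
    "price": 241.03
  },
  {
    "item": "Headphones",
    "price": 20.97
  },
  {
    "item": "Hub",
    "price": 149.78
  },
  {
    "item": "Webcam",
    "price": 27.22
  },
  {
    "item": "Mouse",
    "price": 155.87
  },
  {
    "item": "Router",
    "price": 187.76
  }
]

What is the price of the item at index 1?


Array index 1 -> Headphones
price = 20.97

ANSWER: 20.97


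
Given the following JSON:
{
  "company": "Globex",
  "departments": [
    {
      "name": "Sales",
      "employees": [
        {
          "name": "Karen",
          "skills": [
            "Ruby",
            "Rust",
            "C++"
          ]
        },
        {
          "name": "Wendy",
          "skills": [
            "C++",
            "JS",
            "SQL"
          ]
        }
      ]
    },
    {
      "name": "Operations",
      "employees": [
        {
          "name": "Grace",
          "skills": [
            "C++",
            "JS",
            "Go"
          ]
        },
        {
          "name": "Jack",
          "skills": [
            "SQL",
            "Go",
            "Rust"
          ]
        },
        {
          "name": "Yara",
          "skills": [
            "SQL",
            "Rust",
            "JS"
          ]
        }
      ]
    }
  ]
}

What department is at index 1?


Path: departments[1].name
Value: Operations

ANSWER: Operations


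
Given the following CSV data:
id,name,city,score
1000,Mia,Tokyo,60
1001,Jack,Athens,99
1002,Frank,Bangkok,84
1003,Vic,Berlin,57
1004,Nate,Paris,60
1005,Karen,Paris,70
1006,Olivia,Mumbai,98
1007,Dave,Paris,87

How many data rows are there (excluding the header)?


Counting rows (excluding header):
Header: id,name,city,score
Data rows: 8

ANSWER: 8


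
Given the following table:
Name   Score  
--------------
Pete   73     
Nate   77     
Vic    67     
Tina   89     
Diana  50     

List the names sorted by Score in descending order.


Sorting by Score (descending):
  Tina: 89
  Nate: 77
  Pete: 73
  Vic: 67
  Diana: 50


ANSWER: Tina, Nate, Pete, Vic, Diana


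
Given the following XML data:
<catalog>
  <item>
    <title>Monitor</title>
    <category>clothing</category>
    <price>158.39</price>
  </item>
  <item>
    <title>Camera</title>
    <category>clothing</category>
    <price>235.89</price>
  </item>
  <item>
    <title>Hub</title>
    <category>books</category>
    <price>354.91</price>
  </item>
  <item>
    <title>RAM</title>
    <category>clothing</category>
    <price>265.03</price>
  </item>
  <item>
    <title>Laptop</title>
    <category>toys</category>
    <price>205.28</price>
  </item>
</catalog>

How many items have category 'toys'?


Scanning <item> elements for <category>toys</category>:
  Item 5: Laptop -> MATCH
Count: 1

ANSWER: 1


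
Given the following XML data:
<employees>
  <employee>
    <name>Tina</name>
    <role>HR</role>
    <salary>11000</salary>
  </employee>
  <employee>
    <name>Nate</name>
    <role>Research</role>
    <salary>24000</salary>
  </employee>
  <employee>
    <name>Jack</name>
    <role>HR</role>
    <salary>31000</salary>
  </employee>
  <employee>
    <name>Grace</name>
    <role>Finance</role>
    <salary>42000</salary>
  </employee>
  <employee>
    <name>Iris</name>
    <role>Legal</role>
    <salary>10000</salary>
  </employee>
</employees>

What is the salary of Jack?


Searching for <employee> with <name>Jack</name>
Found at position 3
<salary>31000</salary>

ANSWER: 31000


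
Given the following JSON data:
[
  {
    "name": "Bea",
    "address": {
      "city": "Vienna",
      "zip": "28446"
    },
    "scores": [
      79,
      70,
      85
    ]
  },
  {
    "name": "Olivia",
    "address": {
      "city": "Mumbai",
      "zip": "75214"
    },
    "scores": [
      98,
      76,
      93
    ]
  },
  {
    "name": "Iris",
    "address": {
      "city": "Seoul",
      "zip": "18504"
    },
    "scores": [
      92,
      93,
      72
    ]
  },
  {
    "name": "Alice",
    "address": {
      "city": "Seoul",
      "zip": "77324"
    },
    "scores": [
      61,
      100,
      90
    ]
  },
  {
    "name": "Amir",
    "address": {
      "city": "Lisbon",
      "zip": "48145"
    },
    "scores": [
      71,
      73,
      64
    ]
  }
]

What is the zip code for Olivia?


Path: records[1].address.zip
Value: 75214

ANSWER: 75214


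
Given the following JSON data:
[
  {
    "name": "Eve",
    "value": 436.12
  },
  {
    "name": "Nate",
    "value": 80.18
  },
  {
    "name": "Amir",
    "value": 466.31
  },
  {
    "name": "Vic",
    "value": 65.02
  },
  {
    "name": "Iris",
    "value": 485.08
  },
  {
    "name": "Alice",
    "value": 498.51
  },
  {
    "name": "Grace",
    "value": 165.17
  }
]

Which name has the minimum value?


Comparing values:
  Eve: 436.12
  Nate: 80.18
  Amir: 466.31
  Vic: 65.02
  Iris: 485.08
  Alice: 498.51
  Grace: 165.17
Minimum: Vic (65.02)

ANSWER: Vic


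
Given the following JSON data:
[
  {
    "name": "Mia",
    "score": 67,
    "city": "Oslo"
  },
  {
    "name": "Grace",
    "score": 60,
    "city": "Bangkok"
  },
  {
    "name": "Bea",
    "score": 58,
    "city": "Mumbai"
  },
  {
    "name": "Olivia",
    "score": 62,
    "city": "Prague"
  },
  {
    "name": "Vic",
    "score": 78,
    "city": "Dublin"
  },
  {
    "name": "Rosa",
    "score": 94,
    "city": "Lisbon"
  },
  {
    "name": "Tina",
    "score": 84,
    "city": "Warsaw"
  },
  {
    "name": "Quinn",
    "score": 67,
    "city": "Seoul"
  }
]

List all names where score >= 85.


Filtering records where score >= 85:
  Mia (score=67) -> no
  Grace (score=60) -> no
  Bea (score=58) -> no
  Olivia (score=62) -> no
  Vic (score=78) -> no
  Rosa (score=94) -> YES
  Tina (score=84) -> no
  Quinn (score=67) -> no


ANSWER: Rosa


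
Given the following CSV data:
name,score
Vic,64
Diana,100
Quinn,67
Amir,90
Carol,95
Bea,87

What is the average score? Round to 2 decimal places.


Scores: 64, 100, 67, 90, 95, 87
Sum = 503
Count = 6
Average = 503 / 6 = 83.83

ANSWER: 83.83


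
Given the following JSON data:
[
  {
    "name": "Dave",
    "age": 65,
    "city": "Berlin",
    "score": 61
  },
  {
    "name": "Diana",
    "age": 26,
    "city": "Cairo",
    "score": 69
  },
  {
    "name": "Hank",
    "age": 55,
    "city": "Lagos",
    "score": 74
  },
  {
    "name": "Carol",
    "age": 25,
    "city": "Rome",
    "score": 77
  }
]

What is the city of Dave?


Looking up record where name = Dave
Record index: 0
Field 'city' = Berlin

ANSWER: Berlin


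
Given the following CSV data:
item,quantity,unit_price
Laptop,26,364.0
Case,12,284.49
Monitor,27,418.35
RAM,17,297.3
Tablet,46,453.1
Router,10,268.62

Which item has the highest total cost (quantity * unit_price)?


Computing row totals:
  Laptop: 9464.0
  Case: 3413.88
  Monitor: 11295.45
  RAM: 5054.1
  Tablet: 20842.6
  Router: 2686.2
Maximum: Tablet (20842.6)

ANSWER: Tablet


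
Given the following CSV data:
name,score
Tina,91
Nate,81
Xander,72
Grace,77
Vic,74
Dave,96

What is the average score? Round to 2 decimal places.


Scores: 91, 81, 72, 77, 74, 96
Sum = 491
Count = 6
Average = 491 / 6 = 81.83

ANSWER: 81.83


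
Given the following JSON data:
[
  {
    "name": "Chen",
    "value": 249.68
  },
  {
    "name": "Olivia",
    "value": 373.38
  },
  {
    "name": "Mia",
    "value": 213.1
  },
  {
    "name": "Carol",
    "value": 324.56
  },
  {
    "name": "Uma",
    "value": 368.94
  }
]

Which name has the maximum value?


Comparing values:
  Chen: 249.68
  Olivia: 373.38
  Mia: 213.1
  Carol: 324.56
  Uma: 368.94
Maximum: Olivia (373.38)

ANSWER: Olivia


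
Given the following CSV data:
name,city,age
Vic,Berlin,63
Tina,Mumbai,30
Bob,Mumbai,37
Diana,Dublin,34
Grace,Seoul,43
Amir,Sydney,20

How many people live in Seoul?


Scanning city column for 'Seoul':
  Row 5: Grace -> MATCH
Total matches: 1

ANSWER: 1


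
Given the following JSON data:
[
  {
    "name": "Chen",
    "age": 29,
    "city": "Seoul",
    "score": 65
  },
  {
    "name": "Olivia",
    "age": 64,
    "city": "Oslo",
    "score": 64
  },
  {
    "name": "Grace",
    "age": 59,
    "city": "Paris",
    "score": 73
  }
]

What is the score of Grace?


Looking up record where name = Grace
Record index: 2
Field 'score' = 73

ANSWER: 73


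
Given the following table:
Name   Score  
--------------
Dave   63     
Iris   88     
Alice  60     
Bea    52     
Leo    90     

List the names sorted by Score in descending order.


Sorting by Score (descending):
  Leo: 90
  Iris: 88
  Dave: 63
  Alice: 60
  Bea: 52


ANSWER: Leo, Iris, Dave, Alice, Bea


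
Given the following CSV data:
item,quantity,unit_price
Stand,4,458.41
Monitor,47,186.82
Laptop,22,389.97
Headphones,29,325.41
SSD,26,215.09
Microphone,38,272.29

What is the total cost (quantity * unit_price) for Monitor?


Row: Monitor
quantity = 47
unit_price = 186.82
total = 47 * 186.82 = 8780.54

ANSWER: 8780.54


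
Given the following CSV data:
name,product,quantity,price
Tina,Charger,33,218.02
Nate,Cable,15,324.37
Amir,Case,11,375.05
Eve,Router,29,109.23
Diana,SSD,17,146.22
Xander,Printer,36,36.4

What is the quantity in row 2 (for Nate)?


Row 2: Nate
Column 'quantity' = 15

ANSWER: 15


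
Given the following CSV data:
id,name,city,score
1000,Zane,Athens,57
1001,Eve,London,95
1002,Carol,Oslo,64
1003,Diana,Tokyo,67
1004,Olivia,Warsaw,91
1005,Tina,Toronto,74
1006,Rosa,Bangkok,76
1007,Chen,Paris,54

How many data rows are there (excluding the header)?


Counting rows (excluding header):
Header: id,name,city,score
Data rows: 8

ANSWER: 8


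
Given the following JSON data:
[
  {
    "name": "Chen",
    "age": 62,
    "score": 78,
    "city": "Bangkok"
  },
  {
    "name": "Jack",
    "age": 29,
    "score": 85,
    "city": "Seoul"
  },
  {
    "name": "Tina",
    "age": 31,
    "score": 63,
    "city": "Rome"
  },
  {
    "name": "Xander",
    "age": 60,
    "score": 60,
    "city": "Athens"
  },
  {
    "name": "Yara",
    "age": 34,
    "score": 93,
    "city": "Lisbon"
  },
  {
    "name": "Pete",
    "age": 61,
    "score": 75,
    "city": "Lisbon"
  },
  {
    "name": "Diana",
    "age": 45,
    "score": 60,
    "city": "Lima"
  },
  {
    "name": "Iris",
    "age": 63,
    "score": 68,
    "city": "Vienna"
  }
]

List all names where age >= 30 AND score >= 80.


Checking both conditions:
  Chen (age=62, score=78) -> no
  Jack (age=29, score=85) -> no
  Tina (age=31, score=63) -> no
  Xander (age=60, score=60) -> no
  Yara (age=34, score=93) -> YES
  Pete (age=61, score=75) -> no
  Diana (age=45, score=60) -> no
  Iris (age=63, score=68) -> no


ANSWER: Yara
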